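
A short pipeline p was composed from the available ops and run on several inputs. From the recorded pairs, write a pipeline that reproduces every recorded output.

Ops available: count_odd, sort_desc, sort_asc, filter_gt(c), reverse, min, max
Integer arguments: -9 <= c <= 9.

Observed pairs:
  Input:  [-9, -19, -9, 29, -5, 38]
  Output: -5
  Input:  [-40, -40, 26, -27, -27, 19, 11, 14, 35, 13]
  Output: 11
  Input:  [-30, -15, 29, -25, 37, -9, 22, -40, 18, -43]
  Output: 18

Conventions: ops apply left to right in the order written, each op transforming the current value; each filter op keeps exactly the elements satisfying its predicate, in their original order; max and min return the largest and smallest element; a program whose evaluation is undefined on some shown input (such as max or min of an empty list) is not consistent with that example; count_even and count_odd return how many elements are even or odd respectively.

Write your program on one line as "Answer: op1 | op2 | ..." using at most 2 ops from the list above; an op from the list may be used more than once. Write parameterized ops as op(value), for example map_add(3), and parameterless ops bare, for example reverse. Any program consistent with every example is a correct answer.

filter_gt(-7) | min

Check, running the answer program on each example:
  [-9, -19, -9, 29, -5, 38] -> [29, -5, 38] -> -5
  [-40, -40, 26, -27, -27, 19, 11, 14, 35, 13] -> [26, 19, 11, 14, 35, 13] -> 11
  [-30, -15, 29, -25, 37, -9, 22, -40, 18, -43] -> [29, 37, 22, 18] -> 18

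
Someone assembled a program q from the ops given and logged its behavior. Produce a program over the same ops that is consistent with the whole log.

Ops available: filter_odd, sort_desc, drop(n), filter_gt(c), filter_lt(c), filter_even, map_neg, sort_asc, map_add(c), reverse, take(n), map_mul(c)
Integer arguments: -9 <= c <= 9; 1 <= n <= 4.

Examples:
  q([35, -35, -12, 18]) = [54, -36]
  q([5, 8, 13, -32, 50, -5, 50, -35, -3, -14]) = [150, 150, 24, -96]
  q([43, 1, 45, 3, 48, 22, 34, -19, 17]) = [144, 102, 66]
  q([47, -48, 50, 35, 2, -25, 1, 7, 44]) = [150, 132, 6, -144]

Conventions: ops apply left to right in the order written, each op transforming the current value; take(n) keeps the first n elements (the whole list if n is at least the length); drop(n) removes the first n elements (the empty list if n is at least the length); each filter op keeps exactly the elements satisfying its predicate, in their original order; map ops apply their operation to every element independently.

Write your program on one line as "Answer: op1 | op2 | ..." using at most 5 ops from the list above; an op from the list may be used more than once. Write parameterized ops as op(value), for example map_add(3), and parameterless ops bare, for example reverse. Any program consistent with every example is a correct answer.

filter_even | map_mul(3) | take(4) | sort_desc

Check, running the answer program on each example:
  [35, -35, -12, 18] -> [-12, 18] -> [-36, 54] -> [-36, 54] -> [54, -36]
  [5, 8, 13, -32, 50, -5, 50, -35, -3, -14] -> [8, -32, 50, 50, -14] -> [24, -96, 150, 150, -42] -> [24, -96, 150, 150] -> [150, 150, 24, -96]
  [43, 1, 45, 3, 48, 22, 34, -19, 17] -> [48, 22, 34] -> [144, 66, 102] -> [144, 66, 102] -> [144, 102, 66]
  [47, -48, 50, 35, 2, -25, 1, 7, 44] -> [-48, 50, 2, 44] -> [-144, 150, 6, 132] -> [-144, 150, 6, 132] -> [150, 132, 6, -144]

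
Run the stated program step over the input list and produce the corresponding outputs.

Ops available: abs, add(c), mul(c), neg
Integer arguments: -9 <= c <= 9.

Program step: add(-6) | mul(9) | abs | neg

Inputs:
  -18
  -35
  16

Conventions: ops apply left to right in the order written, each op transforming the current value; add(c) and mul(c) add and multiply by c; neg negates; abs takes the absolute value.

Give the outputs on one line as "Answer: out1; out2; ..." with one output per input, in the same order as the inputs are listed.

-216; -369; -90

Execution, op by op:
  -18 -> -24 -> -216 -> 216 -> -216
  -35 -> -41 -> -369 -> 369 -> -369
  16 -> 10 -> 90 -> 90 -> -90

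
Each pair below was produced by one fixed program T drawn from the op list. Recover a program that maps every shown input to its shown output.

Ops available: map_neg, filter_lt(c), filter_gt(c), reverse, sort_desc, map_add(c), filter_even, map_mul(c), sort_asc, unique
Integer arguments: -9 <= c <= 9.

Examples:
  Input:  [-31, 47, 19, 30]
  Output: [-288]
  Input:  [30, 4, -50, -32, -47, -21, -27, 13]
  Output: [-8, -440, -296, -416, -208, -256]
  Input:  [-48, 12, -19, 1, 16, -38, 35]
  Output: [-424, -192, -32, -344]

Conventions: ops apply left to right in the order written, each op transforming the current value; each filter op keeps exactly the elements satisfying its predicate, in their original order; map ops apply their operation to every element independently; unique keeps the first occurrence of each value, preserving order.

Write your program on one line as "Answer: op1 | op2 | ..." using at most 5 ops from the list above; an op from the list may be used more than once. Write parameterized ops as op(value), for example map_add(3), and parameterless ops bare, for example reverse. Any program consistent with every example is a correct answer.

map_add(-8) | map_add(3) | map_mul(8) | filter_lt(-3)

Check, running the answer program on each example:
  [-31, 47, 19, 30] -> [-39, 39, 11, 22] -> [-36, 42, 14, 25] -> [-288, 336, 112, 200] -> [-288]
  [30, 4, -50, -32, -47, -21, -27, 13] -> [22, -4, -58, -40, -55, -29, -35, 5] -> [25, -1, -55, -37, -52, -26, -32, 8] -> [200, -8, -440, -296, -416, -208, -256, 64] -> [-8, -440, -296, -416, -208, -256]
  [-48, 12, -19, 1, 16, -38, 35] -> [-56, 4, -27, -7, 8, -46, 27] -> [-53, 7, -24, -4, 11, -43, 30] -> [-424, 56, -192, -32, 88, -344, 240] -> [-424, -192, -32, -344]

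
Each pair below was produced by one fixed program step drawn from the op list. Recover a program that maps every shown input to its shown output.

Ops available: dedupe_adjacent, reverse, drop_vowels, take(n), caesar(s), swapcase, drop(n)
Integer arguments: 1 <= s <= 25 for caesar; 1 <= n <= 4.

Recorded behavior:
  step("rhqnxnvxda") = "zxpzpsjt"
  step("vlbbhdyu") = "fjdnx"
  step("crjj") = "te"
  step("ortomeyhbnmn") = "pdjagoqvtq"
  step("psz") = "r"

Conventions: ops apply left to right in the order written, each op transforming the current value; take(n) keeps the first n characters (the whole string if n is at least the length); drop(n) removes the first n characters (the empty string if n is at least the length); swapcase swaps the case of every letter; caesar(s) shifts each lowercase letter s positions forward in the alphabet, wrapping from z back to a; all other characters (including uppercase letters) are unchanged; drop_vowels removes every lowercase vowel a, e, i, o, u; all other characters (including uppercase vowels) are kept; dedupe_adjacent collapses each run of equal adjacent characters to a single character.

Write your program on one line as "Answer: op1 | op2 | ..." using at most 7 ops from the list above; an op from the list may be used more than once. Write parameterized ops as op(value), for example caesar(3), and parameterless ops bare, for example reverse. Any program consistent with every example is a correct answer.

caesar(2) | reverse | swapcase | drop(2) | dedupe_adjacent | swapcase

Check, running the answer program on each example:
  "rhqnxnvxda" -> "tjspzpxzfc" -> "cfzxpzpsjt" -> "CFZXPZPSJT" -> "ZXPZPSJT" -> "ZXPZPSJT" -> "zxpzpsjt"
  "vlbbhdyu" -> "xnddjfaw" -> "wafjddnx" -> "WAFJDDNX" -> "FJDDNX" -> "FJDNX" -> "fjdnx"
  "crjj" -> "etll" -> "llte" -> "LLTE" -> "TE" -> "TE" -> "te"
  "ortomeyhbnmn" -> "qtvqogajdpop" -> "popdjagoqvtq" -> "POPDJAGOQVTQ" -> "PDJAGOQVTQ" -> "PDJAGOQVTQ" -> "pdjagoqvtq"
  "psz" -> "rub" -> "bur" -> "BUR" -> "R" -> "R" -> "r"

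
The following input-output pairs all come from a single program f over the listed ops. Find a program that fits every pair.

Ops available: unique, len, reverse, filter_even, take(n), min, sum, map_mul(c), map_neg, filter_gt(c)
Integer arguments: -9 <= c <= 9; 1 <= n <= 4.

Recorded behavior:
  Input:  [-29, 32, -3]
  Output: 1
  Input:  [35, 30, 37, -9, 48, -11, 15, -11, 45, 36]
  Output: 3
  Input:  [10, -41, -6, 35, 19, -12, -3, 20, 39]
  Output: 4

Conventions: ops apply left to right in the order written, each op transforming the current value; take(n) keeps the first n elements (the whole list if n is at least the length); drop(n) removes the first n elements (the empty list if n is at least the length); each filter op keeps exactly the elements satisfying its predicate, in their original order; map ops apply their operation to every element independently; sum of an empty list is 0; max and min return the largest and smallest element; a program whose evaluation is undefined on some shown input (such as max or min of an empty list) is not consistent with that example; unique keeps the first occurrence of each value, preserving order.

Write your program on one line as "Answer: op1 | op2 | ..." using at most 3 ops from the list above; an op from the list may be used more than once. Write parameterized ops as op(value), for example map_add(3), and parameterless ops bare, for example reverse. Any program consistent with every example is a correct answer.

reverse | filter_even | len

Check, running the answer program on each example:
  [-29, 32, -3] -> [-3, 32, -29] -> [32] -> 1
  [35, 30, 37, -9, 48, -11, 15, -11, 45, 36] -> [36, 45, -11, 15, -11, 48, -9, 37, 30, 35] -> [36, 48, 30] -> 3
  [10, -41, -6, 35, 19, -12, -3, 20, 39] -> [39, 20, -3, -12, 19, 35, -6, -41, 10] -> [20, -12, -6, 10] -> 4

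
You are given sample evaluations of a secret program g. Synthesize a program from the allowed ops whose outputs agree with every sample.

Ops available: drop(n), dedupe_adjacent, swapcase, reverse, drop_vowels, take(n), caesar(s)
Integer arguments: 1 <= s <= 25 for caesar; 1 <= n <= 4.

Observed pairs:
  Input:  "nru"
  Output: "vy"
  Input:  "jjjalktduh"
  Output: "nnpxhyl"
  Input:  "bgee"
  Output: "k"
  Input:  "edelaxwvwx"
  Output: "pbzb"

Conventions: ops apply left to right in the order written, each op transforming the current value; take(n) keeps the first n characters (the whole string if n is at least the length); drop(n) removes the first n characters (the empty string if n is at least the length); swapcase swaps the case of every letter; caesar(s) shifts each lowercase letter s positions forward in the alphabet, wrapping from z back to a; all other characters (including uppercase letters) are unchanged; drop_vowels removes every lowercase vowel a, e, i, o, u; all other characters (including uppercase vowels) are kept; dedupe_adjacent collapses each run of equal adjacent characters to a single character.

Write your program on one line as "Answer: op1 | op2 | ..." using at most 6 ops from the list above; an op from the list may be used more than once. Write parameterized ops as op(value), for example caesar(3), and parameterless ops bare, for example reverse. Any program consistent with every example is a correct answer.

caesar(4) | reverse | drop_vowels | reverse | drop(1)

Check, running the answer program on each example:
  "nru" -> "rvy" -> "yvr" -> "yvr" -> "rvy" -> "vy"
  "jjjalktduh" -> "nnnepoxhyl" -> "lyhxopennn" -> "lyhxpnnn" -> "nnnpxhyl" -> "nnpxhyl"
  "bgee" -> "fkii" -> "iikf" -> "kf" -> "fk" -> "k"
  "edelaxwvwx" -> "ihipebazab" -> "bazabepihi" -> "bzbph" -> "hpbzb" -> "pbzb"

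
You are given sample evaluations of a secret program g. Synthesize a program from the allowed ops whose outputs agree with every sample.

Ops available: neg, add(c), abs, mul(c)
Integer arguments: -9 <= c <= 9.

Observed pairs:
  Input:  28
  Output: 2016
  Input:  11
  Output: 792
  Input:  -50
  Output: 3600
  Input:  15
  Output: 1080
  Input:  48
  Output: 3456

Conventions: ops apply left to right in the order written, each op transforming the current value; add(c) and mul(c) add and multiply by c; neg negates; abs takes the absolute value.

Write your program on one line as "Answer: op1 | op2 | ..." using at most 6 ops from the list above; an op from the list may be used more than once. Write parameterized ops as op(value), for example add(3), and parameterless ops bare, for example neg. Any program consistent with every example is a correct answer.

mul(-1) | mul(4) | neg | mul(-9) | abs | mul(2)

Check, running the answer program on each example:
  28 -> -28 -> -112 -> 112 -> -1008 -> 1008 -> 2016
  11 -> -11 -> -44 -> 44 -> -396 -> 396 -> 792
  -50 -> 50 -> 200 -> -200 -> 1800 -> 1800 -> 3600
  15 -> -15 -> -60 -> 60 -> -540 -> 540 -> 1080
  48 -> -48 -> -192 -> 192 -> -1728 -> 1728 -> 3456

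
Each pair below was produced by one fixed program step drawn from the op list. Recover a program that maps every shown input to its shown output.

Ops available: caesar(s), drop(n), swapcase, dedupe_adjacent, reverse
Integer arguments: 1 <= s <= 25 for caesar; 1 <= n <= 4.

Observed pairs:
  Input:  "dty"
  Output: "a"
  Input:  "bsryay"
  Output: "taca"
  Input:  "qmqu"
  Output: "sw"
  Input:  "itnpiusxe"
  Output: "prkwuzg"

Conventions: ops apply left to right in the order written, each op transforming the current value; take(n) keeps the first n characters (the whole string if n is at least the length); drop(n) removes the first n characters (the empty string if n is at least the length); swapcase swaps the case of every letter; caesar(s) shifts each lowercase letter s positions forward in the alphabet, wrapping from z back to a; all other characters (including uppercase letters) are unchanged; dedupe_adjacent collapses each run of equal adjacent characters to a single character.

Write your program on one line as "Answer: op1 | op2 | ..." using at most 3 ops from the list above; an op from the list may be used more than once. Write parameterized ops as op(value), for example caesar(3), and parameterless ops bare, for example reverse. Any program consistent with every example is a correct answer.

drop(2) | caesar(2)

Check, running the answer program on each example:
  "dty" -> "y" -> "a"
  "bsryay" -> "ryay" -> "taca"
  "qmqu" -> "qu" -> "sw"
  "itnpiusxe" -> "npiusxe" -> "prkwuzg"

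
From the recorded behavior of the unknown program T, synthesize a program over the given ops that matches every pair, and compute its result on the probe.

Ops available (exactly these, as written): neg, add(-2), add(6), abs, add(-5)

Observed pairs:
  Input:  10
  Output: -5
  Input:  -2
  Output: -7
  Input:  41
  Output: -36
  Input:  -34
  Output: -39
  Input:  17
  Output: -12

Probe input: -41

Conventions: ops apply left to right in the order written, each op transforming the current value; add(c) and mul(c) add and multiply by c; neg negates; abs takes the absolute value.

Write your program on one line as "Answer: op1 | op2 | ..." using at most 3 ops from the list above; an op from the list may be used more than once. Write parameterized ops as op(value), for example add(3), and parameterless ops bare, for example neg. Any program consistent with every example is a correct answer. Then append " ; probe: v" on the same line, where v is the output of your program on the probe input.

add(-5) | abs | neg ; probe: -46

Check, running the answer program on each example:
  10 -> 5 -> 5 -> -5
  -2 -> -7 -> 7 -> -7
  41 -> 36 -> 36 -> -36
  -34 -> -39 -> 39 -> -39
  17 -> 12 -> 12 -> -12
  probe: -41 -> -46 -> 46 -> -46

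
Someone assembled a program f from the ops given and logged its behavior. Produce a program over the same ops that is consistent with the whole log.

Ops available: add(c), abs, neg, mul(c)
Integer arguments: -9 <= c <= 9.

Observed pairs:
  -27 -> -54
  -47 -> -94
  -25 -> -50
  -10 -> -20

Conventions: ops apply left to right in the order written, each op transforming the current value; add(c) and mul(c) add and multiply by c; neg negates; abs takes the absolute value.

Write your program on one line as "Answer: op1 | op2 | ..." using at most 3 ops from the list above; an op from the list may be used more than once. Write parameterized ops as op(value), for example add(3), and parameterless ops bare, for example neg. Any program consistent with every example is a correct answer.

mul(-2) | neg

Check, running the answer program on each example:
  -27 -> 54 -> -54
  -47 -> 94 -> -94
  -25 -> 50 -> -50
  -10 -> 20 -> -20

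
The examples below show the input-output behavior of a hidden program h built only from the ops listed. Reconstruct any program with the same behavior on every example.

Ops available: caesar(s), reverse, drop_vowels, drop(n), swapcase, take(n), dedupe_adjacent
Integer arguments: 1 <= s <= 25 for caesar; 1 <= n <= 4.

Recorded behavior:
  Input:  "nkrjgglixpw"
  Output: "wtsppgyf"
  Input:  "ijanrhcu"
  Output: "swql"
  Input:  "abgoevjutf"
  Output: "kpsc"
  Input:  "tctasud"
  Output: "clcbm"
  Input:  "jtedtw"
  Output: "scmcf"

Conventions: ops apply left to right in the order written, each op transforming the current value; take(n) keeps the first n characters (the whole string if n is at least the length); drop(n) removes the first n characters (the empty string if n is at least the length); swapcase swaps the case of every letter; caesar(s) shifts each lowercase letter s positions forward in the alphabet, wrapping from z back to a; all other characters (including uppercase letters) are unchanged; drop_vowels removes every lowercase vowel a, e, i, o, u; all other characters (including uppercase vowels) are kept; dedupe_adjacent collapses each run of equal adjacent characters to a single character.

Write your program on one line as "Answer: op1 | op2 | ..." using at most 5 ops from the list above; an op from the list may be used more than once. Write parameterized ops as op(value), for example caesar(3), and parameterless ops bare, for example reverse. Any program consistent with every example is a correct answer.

drop_vowels | caesar(4) | caesar(5) | drop_vowels

Check, running the answer program on each example:
  "nkrjgglixpw" -> "nkrjgglxpw" -> "rovnkkpbta" -> "wtasppugyf" -> "wtsppgyf"
  "ijanrhcu" -> "jnrhc" -> "nrvlg" -> "swaql" -> "swql"
  "abgoevjutf" -> "bgvjtf" -> "fkznxj" -> "kpesco" -> "kpsc"
  "tctasud" -> "tctsd" -> "xgxwh" -> "clcbm" -> "clcbm"
  "jtedtw" -> "jtdtw" -> "nxhxa" -> "scmcf" -> "scmcf"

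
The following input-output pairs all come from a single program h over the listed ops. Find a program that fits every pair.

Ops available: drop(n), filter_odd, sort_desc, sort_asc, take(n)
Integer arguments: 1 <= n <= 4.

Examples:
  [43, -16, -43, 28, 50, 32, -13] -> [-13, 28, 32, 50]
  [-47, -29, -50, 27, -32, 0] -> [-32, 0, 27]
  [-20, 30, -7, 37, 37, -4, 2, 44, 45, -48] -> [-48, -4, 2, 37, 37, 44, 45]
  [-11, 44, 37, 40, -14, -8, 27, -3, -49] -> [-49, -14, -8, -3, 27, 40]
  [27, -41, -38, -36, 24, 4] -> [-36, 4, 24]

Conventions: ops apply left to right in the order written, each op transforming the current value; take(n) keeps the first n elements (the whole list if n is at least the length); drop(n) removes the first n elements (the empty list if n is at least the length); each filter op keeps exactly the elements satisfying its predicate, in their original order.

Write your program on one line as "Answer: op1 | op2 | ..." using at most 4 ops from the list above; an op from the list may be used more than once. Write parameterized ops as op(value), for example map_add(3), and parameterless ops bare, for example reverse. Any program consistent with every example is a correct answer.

drop(3) | sort_desc | sort_asc

Check, running the answer program on each example:
  [43, -16, -43, 28, 50, 32, -13] -> [28, 50, 32, -13] -> [50, 32, 28, -13] -> [-13, 28, 32, 50]
  [-47, -29, -50, 27, -32, 0] -> [27, -32, 0] -> [27, 0, -32] -> [-32, 0, 27]
  [-20, 30, -7, 37, 37, -4, 2, 44, 45, -48] -> [37, 37, -4, 2, 44, 45, -48] -> [45, 44, 37, 37, 2, -4, -48] -> [-48, -4, 2, 37, 37, 44, 45]
  [-11, 44, 37, 40, -14, -8, 27, -3, -49] -> [40, -14, -8, 27, -3, -49] -> [40, 27, -3, -8, -14, -49] -> [-49, -14, -8, -3, 27, 40]
  [27, -41, -38, -36, 24, 4] -> [-36, 24, 4] -> [24, 4, -36] -> [-36, 4, 24]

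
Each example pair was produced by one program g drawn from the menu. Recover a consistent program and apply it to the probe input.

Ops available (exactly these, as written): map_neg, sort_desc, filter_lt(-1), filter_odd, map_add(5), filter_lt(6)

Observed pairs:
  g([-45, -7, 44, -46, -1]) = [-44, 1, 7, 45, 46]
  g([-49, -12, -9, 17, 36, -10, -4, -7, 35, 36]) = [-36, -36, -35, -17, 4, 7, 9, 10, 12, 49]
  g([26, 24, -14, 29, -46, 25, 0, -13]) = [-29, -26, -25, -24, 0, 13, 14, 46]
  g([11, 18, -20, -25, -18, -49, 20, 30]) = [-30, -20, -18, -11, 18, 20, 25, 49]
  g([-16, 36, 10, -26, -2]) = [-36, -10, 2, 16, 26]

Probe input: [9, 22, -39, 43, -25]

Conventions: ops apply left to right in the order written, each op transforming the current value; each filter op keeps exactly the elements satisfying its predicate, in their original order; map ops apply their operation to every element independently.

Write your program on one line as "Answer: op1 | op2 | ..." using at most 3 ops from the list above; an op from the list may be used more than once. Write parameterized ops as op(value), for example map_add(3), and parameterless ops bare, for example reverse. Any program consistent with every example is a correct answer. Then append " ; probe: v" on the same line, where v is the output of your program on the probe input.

sort_desc | map_neg ; probe: [-43, -22, -9, 25, 39]

Check, running the answer program on each example:
  [-45, -7, 44, -46, -1] -> [44, -1, -7, -45, -46] -> [-44, 1, 7, 45, 46]
  [-49, -12, -9, 17, 36, -10, -4, -7, 35, 36] -> [36, 36, 35, 17, -4, -7, -9, -10, -12, -49] -> [-36, -36, -35, -17, 4, 7, 9, 10, 12, 49]
  [26, 24, -14, 29, -46, 25, 0, -13] -> [29, 26, 25, 24, 0, -13, -14, -46] -> [-29, -26, -25, -24, 0, 13, 14, 46]
  [11, 18, -20, -25, -18, -49, 20, 30] -> [30, 20, 18, 11, -18, -20, -25, -49] -> [-30, -20, -18, -11, 18, 20, 25, 49]
  [-16, 36, 10, -26, -2] -> [36, 10, -2, -16, -26] -> [-36, -10, 2, 16, 26]
  probe: [9, 22, -39, 43, -25] -> [43, 22, 9, -25, -39] -> [-43, -22, -9, 25, 39]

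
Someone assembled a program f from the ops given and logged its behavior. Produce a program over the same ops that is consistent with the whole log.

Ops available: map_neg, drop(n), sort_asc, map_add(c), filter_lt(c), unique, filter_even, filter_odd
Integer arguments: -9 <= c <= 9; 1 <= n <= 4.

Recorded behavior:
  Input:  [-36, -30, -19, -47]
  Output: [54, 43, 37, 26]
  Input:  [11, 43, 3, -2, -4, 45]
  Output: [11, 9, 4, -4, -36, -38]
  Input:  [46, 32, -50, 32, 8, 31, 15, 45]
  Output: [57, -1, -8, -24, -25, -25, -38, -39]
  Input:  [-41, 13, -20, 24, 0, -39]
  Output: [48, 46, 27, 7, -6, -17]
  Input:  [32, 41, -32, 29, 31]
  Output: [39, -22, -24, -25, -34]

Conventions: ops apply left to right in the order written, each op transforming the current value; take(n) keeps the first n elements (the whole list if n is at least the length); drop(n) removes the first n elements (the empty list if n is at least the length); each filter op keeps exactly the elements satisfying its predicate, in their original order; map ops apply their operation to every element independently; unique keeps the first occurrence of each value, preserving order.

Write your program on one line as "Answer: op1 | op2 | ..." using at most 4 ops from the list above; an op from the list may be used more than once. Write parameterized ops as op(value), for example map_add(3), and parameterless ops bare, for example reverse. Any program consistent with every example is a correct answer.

map_add(-7) | sort_asc | map_neg

Check, running the answer program on each example:
  [-36, -30, -19, -47] -> [-43, -37, -26, -54] -> [-54, -43, -37, -26] -> [54, 43, 37, 26]
  [11, 43, 3, -2, -4, 45] -> [4, 36, -4, -9, -11, 38] -> [-11, -9, -4, 4, 36, 38] -> [11, 9, 4, -4, -36, -38]
  [46, 32, -50, 32, 8, 31, 15, 45] -> [39, 25, -57, 25, 1, 24, 8, 38] -> [-57, 1, 8, 24, 25, 25, 38, 39] -> [57, -1, -8, -24, -25, -25, -38, -39]
  [-41, 13, -20, 24, 0, -39] -> [-48, 6, -27, 17, -7, -46] -> [-48, -46, -27, -7, 6, 17] -> [48, 46, 27, 7, -6, -17]
  [32, 41, -32, 29, 31] -> [25, 34, -39, 22, 24] -> [-39, 22, 24, 25, 34] -> [39, -22, -24, -25, -34]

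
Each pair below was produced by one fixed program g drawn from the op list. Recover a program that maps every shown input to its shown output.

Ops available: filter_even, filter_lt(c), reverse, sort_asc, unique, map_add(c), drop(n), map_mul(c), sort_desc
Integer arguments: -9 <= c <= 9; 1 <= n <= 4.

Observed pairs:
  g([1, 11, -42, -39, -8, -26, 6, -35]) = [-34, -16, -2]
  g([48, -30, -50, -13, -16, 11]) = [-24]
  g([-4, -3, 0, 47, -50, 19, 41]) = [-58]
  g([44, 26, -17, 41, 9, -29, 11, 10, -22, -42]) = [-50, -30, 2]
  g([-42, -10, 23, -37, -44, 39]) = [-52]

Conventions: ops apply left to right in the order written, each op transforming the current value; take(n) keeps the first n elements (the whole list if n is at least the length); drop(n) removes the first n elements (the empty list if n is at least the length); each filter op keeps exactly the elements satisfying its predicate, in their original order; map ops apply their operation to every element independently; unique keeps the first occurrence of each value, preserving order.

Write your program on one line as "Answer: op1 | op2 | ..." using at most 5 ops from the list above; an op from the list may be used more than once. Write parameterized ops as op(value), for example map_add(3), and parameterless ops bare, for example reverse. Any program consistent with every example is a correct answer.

map_add(-8) | drop(3) | filter_even | sort_asc

Check, running the answer program on each example:
  [1, 11, -42, -39, -8, -26, 6, -35] -> [-7, 3, -50, -47, -16, -34, -2, -43] -> [-47, -16, -34, -2, -43] -> [-16, -34, -2] -> [-34, -16, -2]
  [48, -30, -50, -13, -16, 11] -> [40, -38, -58, -21, -24, 3] -> [-21, -24, 3] -> [-24] -> [-24]
  [-4, -3, 0, 47, -50, 19, 41] -> [-12, -11, -8, 39, -58, 11, 33] -> [39, -58, 11, 33] -> [-58] -> [-58]
  [44, 26, -17, 41, 9, -29, 11, 10, -22, -42] -> [36, 18, -25, 33, 1, -37, 3, 2, -30, -50] -> [33, 1, -37, 3, 2, -30, -50] -> [2, -30, -50] -> [-50, -30, 2]
  [-42, -10, 23, -37, -44, 39] -> [-50, -18, 15, -45, -52, 31] -> [-45, -52, 31] -> [-52] -> [-52]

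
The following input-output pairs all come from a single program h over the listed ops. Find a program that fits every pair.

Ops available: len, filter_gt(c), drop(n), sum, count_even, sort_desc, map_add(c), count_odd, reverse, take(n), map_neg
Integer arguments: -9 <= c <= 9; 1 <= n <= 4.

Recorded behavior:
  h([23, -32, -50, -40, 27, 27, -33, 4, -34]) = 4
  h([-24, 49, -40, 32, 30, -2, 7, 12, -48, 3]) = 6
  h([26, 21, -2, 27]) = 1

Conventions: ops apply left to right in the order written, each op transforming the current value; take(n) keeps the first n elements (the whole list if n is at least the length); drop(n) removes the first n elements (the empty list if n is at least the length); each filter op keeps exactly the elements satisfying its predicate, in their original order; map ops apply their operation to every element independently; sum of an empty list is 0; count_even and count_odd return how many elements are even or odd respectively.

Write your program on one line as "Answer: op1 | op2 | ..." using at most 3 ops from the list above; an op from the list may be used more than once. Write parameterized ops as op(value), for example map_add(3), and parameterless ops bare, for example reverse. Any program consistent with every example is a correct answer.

drop(2) | sort_desc | count_even

Check, running the answer program on each example:
  [23, -32, -50, -40, 27, 27, -33, 4, -34] -> [-50, -40, 27, 27, -33, 4, -34] -> [27, 27, 4, -33, -34, -40, -50] -> 4
  [-24, 49, -40, 32, 30, -2, 7, 12, -48, 3] -> [-40, 32, 30, -2, 7, 12, -48, 3] -> [32, 30, 12, 7, 3, -2, -40, -48] -> 6
  [26, 21, -2, 27] -> [-2, 27] -> [27, -2] -> 1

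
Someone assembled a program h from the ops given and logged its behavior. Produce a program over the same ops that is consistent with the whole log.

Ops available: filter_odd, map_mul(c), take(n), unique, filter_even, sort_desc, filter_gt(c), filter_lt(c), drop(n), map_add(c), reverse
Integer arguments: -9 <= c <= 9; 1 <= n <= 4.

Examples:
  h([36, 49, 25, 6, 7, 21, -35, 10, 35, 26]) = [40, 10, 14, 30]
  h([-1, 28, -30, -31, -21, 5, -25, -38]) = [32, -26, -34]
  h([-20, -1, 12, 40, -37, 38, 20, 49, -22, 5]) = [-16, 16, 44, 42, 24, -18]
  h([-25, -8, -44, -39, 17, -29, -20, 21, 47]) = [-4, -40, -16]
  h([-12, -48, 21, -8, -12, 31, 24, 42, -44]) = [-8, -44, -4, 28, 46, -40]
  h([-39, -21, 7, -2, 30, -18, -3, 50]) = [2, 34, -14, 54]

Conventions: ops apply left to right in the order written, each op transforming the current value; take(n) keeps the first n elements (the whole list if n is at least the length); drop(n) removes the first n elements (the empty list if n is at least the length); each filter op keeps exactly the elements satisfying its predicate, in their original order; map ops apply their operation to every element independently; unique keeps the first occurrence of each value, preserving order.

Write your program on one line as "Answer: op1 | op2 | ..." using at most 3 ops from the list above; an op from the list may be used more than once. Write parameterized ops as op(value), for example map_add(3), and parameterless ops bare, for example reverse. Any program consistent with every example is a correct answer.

unique | map_add(4) | filter_even

Check, running the answer program on each example:
  [36, 49, 25, 6, 7, 21, -35, 10, 35, 26] -> [36, 49, 25, 6, 7, 21, -35, 10, 35, 26] -> [40, 53, 29, 10, 11, 25, -31, 14, 39, 30] -> [40, 10, 14, 30]
  [-1, 28, -30, -31, -21, 5, -25, -38] -> [-1, 28, -30, -31, -21, 5, -25, -38] -> [3, 32, -26, -27, -17, 9, -21, -34] -> [32, -26, -34]
  [-20, -1, 12, 40, -37, 38, 20, 49, -22, 5] -> [-20, -1, 12, 40, -37, 38, 20, 49, -22, 5] -> [-16, 3, 16, 44, -33, 42, 24, 53, -18, 9] -> [-16, 16, 44, 42, 24, -18]
  [-25, -8, -44, -39, 17, -29, -20, 21, 47] -> [-25, -8, -44, -39, 17, -29, -20, 21, 47] -> [-21, -4, -40, -35, 21, -25, -16, 25, 51] -> [-4, -40, -16]
  [-12, -48, 21, -8, -12, 31, 24, 42, -44] -> [-12, -48, 21, -8, 31, 24, 42, -44] -> [-8, -44, 25, -4, 35, 28, 46, -40] -> [-8, -44, -4, 28, 46, -40]
  [-39, -21, 7, -2, 30, -18, -3, 50] -> [-39, -21, 7, -2, 30, -18, -3, 50] -> [-35, -17, 11, 2, 34, -14, 1, 54] -> [2, 34, -14, 54]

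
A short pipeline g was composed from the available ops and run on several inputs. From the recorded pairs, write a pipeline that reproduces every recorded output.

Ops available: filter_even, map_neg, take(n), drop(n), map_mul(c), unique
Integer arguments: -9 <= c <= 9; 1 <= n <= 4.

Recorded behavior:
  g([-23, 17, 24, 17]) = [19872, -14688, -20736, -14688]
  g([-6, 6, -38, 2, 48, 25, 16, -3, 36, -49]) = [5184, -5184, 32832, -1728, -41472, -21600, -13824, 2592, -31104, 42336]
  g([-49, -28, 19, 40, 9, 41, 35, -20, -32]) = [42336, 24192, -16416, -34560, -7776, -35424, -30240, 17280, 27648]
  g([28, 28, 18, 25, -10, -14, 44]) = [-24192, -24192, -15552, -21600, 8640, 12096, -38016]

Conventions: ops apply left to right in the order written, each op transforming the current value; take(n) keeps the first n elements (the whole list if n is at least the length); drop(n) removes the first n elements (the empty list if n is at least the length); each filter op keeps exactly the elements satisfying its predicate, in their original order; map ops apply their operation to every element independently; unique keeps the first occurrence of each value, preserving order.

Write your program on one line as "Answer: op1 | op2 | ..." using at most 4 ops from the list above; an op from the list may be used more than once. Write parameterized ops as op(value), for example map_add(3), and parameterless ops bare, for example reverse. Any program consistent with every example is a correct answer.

map_mul(6) | map_mul(-9) | map_mul(-4) | map_mul(-4)

Check, running the answer program on each example:
  [-23, 17, 24, 17] -> [-138, 102, 144, 102] -> [1242, -918, -1296, -918] -> [-4968, 3672, 5184, 3672] -> [19872, -14688, -20736, -14688]
  [-6, 6, -38, 2, 48, 25, 16, -3, 36, -49] -> [-36, 36, -228, 12, 288, 150, 96, -18, 216, -294] -> [324, -324, 2052, -108, -2592, -1350, -864, 162, -1944, 2646] -> [-1296, 1296, -8208, 432, 10368, 5400, 3456, -648, 7776, -10584] -> [5184, -5184, 32832, -1728, -41472, -21600, -13824, 2592, -31104, 42336]
  [-49, -28, 19, 40, 9, 41, 35, -20, -32] -> [-294, -168, 114, 240, 54, 246, 210, -120, -192] -> [2646, 1512, -1026, -2160, -486, -2214, -1890, 1080, 1728] -> [-10584, -6048, 4104, 8640, 1944, 8856, 7560, -4320, -6912] -> [42336, 24192, -16416, -34560, -7776, -35424, -30240, 17280, 27648]
  [28, 28, 18, 25, -10, -14, 44] -> [168, 168, 108, 150, -60, -84, 264] -> [-1512, -1512, -972, -1350, 540, 756, -2376] -> [6048, 6048, 3888, 5400, -2160, -3024, 9504] -> [-24192, -24192, -15552, -21600, 8640, 12096, -38016]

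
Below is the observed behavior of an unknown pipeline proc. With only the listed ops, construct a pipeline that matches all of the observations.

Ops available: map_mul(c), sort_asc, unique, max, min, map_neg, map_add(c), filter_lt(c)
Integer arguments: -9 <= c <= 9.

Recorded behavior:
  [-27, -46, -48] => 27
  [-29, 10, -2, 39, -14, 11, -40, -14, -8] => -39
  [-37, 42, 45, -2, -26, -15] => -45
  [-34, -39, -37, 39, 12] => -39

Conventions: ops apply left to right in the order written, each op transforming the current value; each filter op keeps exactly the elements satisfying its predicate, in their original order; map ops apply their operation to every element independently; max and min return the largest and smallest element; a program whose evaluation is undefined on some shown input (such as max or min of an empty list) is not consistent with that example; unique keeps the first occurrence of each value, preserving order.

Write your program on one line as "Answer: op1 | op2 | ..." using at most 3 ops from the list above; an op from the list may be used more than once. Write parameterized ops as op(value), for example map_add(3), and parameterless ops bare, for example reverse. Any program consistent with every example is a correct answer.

map_neg | sort_asc | min

Check, running the answer program on each example:
  [-27, -46, -48] -> [27, 46, 48] -> [27, 46, 48] -> 27
  [-29, 10, -2, 39, -14, 11, -40, -14, -8] -> [29, -10, 2, -39, 14, -11, 40, 14, 8] -> [-39, -11, -10, 2, 8, 14, 14, 29, 40] -> -39
  [-37, 42, 45, -2, -26, -15] -> [37, -42, -45, 2, 26, 15] -> [-45, -42, 2, 15, 26, 37] -> -45
  [-34, -39, -37, 39, 12] -> [34, 39, 37, -39, -12] -> [-39, -12, 34, 37, 39] -> -39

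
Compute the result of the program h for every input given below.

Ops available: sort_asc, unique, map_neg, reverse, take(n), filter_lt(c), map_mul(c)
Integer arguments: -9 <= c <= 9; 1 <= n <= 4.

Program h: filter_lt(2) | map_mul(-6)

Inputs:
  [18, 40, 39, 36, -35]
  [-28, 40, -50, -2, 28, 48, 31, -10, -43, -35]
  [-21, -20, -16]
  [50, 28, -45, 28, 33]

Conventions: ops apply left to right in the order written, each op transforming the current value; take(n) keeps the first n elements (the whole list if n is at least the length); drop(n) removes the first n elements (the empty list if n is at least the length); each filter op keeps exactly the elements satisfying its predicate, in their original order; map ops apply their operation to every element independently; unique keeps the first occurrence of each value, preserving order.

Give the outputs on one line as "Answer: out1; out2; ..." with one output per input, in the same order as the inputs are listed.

Execution, op by op:
  [18, 40, 39, 36, -35] -> [-35] -> [210]
  [-28, 40, -50, -2, 28, 48, 31, -10, -43, -35] -> [-28, -50, -2, -10, -43, -35] -> [168, 300, 12, 60, 258, 210]
  [-21, -20, -16] -> [-21, -20, -16] -> [126, 120, 96]
  [50, 28, -45, 28, 33] -> [-45] -> [270]

[210]; [168, 300, 12, 60, 258, 210]; [126, 120, 96]; [270]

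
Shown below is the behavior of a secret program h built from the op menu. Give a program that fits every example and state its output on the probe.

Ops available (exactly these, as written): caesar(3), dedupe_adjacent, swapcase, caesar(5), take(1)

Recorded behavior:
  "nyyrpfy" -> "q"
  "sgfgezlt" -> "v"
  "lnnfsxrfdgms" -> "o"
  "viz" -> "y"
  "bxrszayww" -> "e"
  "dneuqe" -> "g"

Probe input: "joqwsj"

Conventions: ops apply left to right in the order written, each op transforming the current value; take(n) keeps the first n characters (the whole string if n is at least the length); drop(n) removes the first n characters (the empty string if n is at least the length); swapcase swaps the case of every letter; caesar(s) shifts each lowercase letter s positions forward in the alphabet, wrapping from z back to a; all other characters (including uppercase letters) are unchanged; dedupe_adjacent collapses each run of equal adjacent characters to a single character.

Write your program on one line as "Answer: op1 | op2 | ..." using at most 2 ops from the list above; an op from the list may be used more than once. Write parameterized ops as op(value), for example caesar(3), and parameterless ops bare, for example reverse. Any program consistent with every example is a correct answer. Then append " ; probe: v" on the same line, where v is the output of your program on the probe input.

take(1) | caesar(3) ; probe: "m"

Check, running the answer program on each example:
  "nyyrpfy" -> "n" -> "q"
  "sgfgezlt" -> "s" -> "v"
  "lnnfsxrfdgms" -> "l" -> "o"
  "viz" -> "v" -> "y"
  "bxrszayww" -> "b" -> "e"
  "dneuqe" -> "d" -> "g"
  probe: "joqwsj" -> "j" -> "m"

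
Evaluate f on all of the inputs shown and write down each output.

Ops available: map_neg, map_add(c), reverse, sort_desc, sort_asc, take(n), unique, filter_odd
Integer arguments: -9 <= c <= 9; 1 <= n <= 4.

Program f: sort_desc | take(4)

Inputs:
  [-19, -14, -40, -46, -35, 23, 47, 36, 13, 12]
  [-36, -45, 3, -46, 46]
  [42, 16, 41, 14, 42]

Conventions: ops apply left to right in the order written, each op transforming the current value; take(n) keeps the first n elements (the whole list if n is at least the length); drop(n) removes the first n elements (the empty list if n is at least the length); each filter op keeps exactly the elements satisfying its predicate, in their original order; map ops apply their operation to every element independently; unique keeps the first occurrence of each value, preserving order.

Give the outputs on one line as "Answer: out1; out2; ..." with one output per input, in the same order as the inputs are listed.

[47, 36, 23, 13]; [46, 3, -36, -45]; [42, 42, 41, 16]

Execution, op by op:
  [-19, -14, -40, -46, -35, 23, 47, 36, 13, 12] -> [47, 36, 23, 13, 12, -14, -19, -35, -40, -46] -> [47, 36, 23, 13]
  [-36, -45, 3, -46, 46] -> [46, 3, -36, -45, -46] -> [46, 3, -36, -45]
  [42, 16, 41, 14, 42] -> [42, 42, 41, 16, 14] -> [42, 42, 41, 16]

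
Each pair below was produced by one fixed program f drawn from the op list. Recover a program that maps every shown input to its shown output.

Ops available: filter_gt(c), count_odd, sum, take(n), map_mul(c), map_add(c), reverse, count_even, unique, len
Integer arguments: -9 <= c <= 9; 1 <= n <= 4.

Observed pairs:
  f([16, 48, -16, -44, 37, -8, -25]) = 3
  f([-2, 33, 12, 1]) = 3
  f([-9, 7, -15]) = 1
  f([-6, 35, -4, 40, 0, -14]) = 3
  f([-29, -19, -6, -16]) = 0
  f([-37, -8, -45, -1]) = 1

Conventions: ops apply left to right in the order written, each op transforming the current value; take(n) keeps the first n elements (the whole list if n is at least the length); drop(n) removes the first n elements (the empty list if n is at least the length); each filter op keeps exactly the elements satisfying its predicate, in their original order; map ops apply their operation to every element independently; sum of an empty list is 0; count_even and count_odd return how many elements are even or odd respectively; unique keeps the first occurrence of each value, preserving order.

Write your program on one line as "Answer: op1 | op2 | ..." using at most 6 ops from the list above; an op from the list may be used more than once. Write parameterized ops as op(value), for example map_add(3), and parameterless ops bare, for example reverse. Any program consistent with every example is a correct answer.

filter_gt(-2) | reverse | map_add(9) | reverse | len

Check, running the answer program on each example:
  [16, 48, -16, -44, 37, -8, -25] -> [16, 48, 37] -> [37, 48, 16] -> [46, 57, 25] -> [25, 57, 46] -> 3
  [-2, 33, 12, 1] -> [33, 12, 1] -> [1, 12, 33] -> [10, 21, 42] -> [42, 21, 10] -> 3
  [-9, 7, -15] -> [7] -> [7] -> [16] -> [16] -> 1
  [-6, 35, -4, 40, 0, -14] -> [35, 40, 0] -> [0, 40, 35] -> [9, 49, 44] -> [44, 49, 9] -> 3
  [-29, -19, -6, -16] -> [] -> [] -> [] -> [] -> 0
  [-37, -8, -45, -1] -> [-1] -> [-1] -> [8] -> [8] -> 1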